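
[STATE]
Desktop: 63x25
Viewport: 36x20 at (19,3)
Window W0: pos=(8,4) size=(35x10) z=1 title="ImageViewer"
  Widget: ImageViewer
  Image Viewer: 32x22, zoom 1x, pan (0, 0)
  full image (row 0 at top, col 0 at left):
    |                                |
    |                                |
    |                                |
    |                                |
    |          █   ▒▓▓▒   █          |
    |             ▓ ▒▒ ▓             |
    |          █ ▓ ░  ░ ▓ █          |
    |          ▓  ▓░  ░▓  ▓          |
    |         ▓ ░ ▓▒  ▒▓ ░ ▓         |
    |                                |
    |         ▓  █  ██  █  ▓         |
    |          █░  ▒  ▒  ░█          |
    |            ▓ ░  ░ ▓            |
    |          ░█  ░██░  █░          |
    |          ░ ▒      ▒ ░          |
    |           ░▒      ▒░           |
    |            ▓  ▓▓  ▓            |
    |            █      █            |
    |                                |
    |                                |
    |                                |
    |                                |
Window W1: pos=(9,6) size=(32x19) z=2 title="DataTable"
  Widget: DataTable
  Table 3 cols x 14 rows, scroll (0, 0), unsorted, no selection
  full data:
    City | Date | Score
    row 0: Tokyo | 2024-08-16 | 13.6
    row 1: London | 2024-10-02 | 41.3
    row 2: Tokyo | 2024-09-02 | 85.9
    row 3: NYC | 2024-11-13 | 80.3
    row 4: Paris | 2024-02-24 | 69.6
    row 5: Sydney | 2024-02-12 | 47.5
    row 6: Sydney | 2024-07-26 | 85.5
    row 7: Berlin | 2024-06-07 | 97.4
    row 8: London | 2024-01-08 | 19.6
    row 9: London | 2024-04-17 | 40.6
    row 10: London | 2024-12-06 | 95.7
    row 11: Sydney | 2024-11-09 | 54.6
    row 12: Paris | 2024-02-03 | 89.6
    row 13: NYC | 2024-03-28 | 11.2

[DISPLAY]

                                    
━━━━━━━━━━━━━━━━━━━━━━━┓            
er                     ┃            
━━━━━━━━━━━━━━━━━━━━━┓─┨            
e                    ┃ ┃            
─────────────────────┨ ┃            
te      │Score       ┃ ┃            
────────┼─────       ┃ ┃            
24-08-16│13.6        ┃ ┃            
24-10-02│41.3        ┃ ┃            
24-09-02│85.9        ┃━┛            
24-11-13│80.3        ┃              
24-02-24│69.6        ┃              
24-02-12│47.5        ┃              
24-07-26│85.5        ┃              
24-06-07│97.4        ┃              
24-01-08│19.6        ┃              
24-04-17│40.6        ┃              
24-12-06│95.7        ┃              
24-11-09│54.6        ┃              


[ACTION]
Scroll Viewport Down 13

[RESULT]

er                     ┃            
━━━━━━━━━━━━━━━━━━━━━┓─┨            
e                    ┃ ┃            
─────────────────────┨ ┃            
te      │Score       ┃ ┃            
────────┼─────       ┃ ┃            
24-08-16│13.6        ┃ ┃            
24-10-02│41.3        ┃ ┃            
24-09-02│85.9        ┃━┛            
24-11-13│80.3        ┃              
24-02-24│69.6        ┃              
24-02-12│47.5        ┃              
24-07-26│85.5        ┃              
24-06-07│97.4        ┃              
24-01-08│19.6        ┃              
24-04-17│40.6        ┃              
24-12-06│95.7        ┃              
24-11-09│54.6        ┃              
24-02-03│89.6        ┃              
━━━━━━━━━━━━━━━━━━━━━┛              


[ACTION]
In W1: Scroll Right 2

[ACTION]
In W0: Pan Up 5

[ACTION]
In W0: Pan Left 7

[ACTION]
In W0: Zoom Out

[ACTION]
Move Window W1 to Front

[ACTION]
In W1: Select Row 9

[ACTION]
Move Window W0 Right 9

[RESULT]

ImageViewer                     ┃   
━━━━━━━━━━━━━━━━━━━━━┓──────────┨   
e                    ┃          ┃   
─────────────────────┨          ┃   
te      │Score       ┃          ┃   
────────┼─────       ┃          ┃   
24-08-16│13.6        ┃          ┃   
24-10-02│41.3        ┃          ┃   
24-09-02│85.9        ┃━━━━━━━━━━┛   
24-11-13│80.3        ┃              
24-02-24│69.6        ┃              
24-02-12│47.5        ┃              
24-07-26│85.5        ┃              
24-06-07│97.4        ┃              
24-01-08│19.6        ┃              
24-04-17│40.6        ┃              
24-12-06│95.7        ┃              
24-11-09│54.6        ┃              
24-02-03│89.6        ┃              
━━━━━━━━━━━━━━━━━━━━━┛              


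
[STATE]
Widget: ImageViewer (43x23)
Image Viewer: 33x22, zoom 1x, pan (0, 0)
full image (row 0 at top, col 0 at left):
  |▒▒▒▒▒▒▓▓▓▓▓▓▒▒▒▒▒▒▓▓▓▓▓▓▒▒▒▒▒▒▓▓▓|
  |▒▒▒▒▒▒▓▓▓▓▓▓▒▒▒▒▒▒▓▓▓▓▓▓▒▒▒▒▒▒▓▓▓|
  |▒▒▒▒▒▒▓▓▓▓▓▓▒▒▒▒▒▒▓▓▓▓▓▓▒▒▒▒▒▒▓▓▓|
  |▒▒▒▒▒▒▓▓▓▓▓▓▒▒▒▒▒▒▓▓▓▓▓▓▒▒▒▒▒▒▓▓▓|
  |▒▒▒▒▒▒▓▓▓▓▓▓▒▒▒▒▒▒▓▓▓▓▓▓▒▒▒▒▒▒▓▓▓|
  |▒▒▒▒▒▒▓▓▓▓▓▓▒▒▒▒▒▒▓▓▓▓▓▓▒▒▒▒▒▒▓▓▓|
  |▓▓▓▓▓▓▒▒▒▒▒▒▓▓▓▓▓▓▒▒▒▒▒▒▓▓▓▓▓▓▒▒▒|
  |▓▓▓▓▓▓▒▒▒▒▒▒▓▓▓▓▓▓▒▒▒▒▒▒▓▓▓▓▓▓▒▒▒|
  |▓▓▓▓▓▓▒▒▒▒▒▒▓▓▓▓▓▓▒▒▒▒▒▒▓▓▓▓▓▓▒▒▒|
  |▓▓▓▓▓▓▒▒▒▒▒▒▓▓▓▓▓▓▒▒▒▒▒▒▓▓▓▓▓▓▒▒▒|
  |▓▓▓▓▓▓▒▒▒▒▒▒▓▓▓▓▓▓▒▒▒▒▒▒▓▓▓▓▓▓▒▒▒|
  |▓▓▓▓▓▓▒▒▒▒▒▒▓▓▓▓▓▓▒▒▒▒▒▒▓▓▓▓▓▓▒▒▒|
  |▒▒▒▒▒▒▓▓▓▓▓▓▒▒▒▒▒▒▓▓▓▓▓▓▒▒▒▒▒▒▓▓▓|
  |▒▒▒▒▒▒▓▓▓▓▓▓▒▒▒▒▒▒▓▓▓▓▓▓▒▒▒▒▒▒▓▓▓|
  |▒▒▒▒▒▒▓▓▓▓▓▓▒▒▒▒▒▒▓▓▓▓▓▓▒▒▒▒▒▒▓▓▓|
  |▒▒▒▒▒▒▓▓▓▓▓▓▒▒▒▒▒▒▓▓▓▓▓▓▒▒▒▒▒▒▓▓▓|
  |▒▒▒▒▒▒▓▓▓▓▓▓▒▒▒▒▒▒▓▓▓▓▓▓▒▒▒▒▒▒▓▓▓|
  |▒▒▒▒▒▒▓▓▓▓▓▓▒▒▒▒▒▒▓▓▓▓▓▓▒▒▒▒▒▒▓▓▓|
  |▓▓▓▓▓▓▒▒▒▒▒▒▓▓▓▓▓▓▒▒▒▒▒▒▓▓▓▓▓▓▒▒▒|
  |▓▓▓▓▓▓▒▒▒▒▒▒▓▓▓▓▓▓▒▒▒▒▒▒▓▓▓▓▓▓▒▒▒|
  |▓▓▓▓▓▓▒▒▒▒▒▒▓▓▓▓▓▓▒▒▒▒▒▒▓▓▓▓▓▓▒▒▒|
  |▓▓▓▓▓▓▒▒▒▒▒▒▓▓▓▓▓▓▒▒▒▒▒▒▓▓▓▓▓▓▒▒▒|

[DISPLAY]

▒▒▒▒▒▒▓▓▓▓▓▓▒▒▒▒▒▒▓▓▓▓▓▓▒▒▒▒▒▒▓▓▓          
▒▒▒▒▒▒▓▓▓▓▓▓▒▒▒▒▒▒▓▓▓▓▓▓▒▒▒▒▒▒▓▓▓          
▒▒▒▒▒▒▓▓▓▓▓▓▒▒▒▒▒▒▓▓▓▓▓▓▒▒▒▒▒▒▓▓▓          
▒▒▒▒▒▒▓▓▓▓▓▓▒▒▒▒▒▒▓▓▓▓▓▓▒▒▒▒▒▒▓▓▓          
▒▒▒▒▒▒▓▓▓▓▓▓▒▒▒▒▒▒▓▓▓▓▓▓▒▒▒▒▒▒▓▓▓          
▒▒▒▒▒▒▓▓▓▓▓▓▒▒▒▒▒▒▓▓▓▓▓▓▒▒▒▒▒▒▓▓▓          
▓▓▓▓▓▓▒▒▒▒▒▒▓▓▓▓▓▓▒▒▒▒▒▒▓▓▓▓▓▓▒▒▒          
▓▓▓▓▓▓▒▒▒▒▒▒▓▓▓▓▓▓▒▒▒▒▒▒▓▓▓▓▓▓▒▒▒          
▓▓▓▓▓▓▒▒▒▒▒▒▓▓▓▓▓▓▒▒▒▒▒▒▓▓▓▓▓▓▒▒▒          
▓▓▓▓▓▓▒▒▒▒▒▒▓▓▓▓▓▓▒▒▒▒▒▒▓▓▓▓▓▓▒▒▒          
▓▓▓▓▓▓▒▒▒▒▒▒▓▓▓▓▓▓▒▒▒▒▒▒▓▓▓▓▓▓▒▒▒          
▓▓▓▓▓▓▒▒▒▒▒▒▓▓▓▓▓▓▒▒▒▒▒▒▓▓▓▓▓▓▒▒▒          
▒▒▒▒▒▒▓▓▓▓▓▓▒▒▒▒▒▒▓▓▓▓▓▓▒▒▒▒▒▒▓▓▓          
▒▒▒▒▒▒▓▓▓▓▓▓▒▒▒▒▒▒▓▓▓▓▓▓▒▒▒▒▒▒▓▓▓          
▒▒▒▒▒▒▓▓▓▓▓▓▒▒▒▒▒▒▓▓▓▓▓▓▒▒▒▒▒▒▓▓▓          
▒▒▒▒▒▒▓▓▓▓▓▓▒▒▒▒▒▒▓▓▓▓▓▓▒▒▒▒▒▒▓▓▓          
▒▒▒▒▒▒▓▓▓▓▓▓▒▒▒▒▒▒▓▓▓▓▓▓▒▒▒▒▒▒▓▓▓          
▒▒▒▒▒▒▓▓▓▓▓▓▒▒▒▒▒▒▓▓▓▓▓▓▒▒▒▒▒▒▓▓▓          
▓▓▓▓▓▓▒▒▒▒▒▒▓▓▓▓▓▓▒▒▒▒▒▒▓▓▓▓▓▓▒▒▒          
▓▓▓▓▓▓▒▒▒▒▒▒▓▓▓▓▓▓▒▒▒▒▒▒▓▓▓▓▓▓▒▒▒          
▓▓▓▓▓▓▒▒▒▒▒▒▓▓▓▓▓▓▒▒▒▒▒▒▓▓▓▓▓▓▒▒▒          
▓▓▓▓▓▓▒▒▒▒▒▒▓▓▓▓▓▓▒▒▒▒▒▒▓▓▓▓▓▓▒▒▒          
                                           


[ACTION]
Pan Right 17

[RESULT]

▒▓▓▓▓▓▓▒▒▒▒▒▒▓▓▓                           
▒▓▓▓▓▓▓▒▒▒▒▒▒▓▓▓                           
▒▓▓▓▓▓▓▒▒▒▒▒▒▓▓▓                           
▒▓▓▓▓▓▓▒▒▒▒▒▒▓▓▓                           
▒▓▓▓▓▓▓▒▒▒▒▒▒▓▓▓                           
▒▓▓▓▓▓▓▒▒▒▒▒▒▓▓▓                           
▓▒▒▒▒▒▒▓▓▓▓▓▓▒▒▒                           
▓▒▒▒▒▒▒▓▓▓▓▓▓▒▒▒                           
▓▒▒▒▒▒▒▓▓▓▓▓▓▒▒▒                           
▓▒▒▒▒▒▒▓▓▓▓▓▓▒▒▒                           
▓▒▒▒▒▒▒▓▓▓▓▓▓▒▒▒                           
▓▒▒▒▒▒▒▓▓▓▓▓▓▒▒▒                           
▒▓▓▓▓▓▓▒▒▒▒▒▒▓▓▓                           
▒▓▓▓▓▓▓▒▒▒▒▒▒▓▓▓                           
▒▓▓▓▓▓▓▒▒▒▒▒▒▓▓▓                           
▒▓▓▓▓▓▓▒▒▒▒▒▒▓▓▓                           
▒▓▓▓▓▓▓▒▒▒▒▒▒▓▓▓                           
▒▓▓▓▓▓▓▒▒▒▒▒▒▓▓▓                           
▓▒▒▒▒▒▒▓▓▓▓▓▓▒▒▒                           
▓▒▒▒▒▒▒▓▓▓▓▓▓▒▒▒                           
▓▒▒▒▒▒▒▓▓▓▓▓▓▒▒▒                           
▓▒▒▒▒▒▒▓▓▓▓▓▓▒▒▒                           
                                           


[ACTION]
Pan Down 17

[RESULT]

▒▓▓▓▓▓▓▒▒▒▒▒▒▓▓▓                           
▓▒▒▒▒▒▒▓▓▓▓▓▓▒▒▒                           
▓▒▒▒▒▒▒▓▓▓▓▓▓▒▒▒                           
▓▒▒▒▒▒▒▓▓▓▓▓▓▒▒▒                           
▓▒▒▒▒▒▒▓▓▓▓▓▓▒▒▒                           
                                           
                                           
                                           
                                           
                                           
                                           
                                           
                                           
                                           
                                           
                                           
                                           
                                           
                                           
                                           
                                           
                                           
                                           


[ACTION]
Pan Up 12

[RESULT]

▒▓▓▓▓▓▓▒▒▒▒▒▒▓▓▓                           
▓▒▒▒▒▒▒▓▓▓▓▓▓▒▒▒                           
▓▒▒▒▒▒▒▓▓▓▓▓▓▒▒▒                           
▓▒▒▒▒▒▒▓▓▓▓▓▓▒▒▒                           
▓▒▒▒▒▒▒▓▓▓▓▓▓▒▒▒                           
▓▒▒▒▒▒▒▓▓▓▓▓▓▒▒▒                           
▓▒▒▒▒▒▒▓▓▓▓▓▓▒▒▒                           
▒▓▓▓▓▓▓▒▒▒▒▒▒▓▓▓                           
▒▓▓▓▓▓▓▒▒▒▒▒▒▓▓▓                           
▒▓▓▓▓▓▓▒▒▒▒▒▒▓▓▓                           
▒▓▓▓▓▓▓▒▒▒▒▒▒▓▓▓                           
▒▓▓▓▓▓▓▒▒▒▒▒▒▓▓▓                           
▒▓▓▓▓▓▓▒▒▒▒▒▒▓▓▓                           
▓▒▒▒▒▒▒▓▓▓▓▓▓▒▒▒                           
▓▒▒▒▒▒▒▓▓▓▓▓▓▒▒▒                           
▓▒▒▒▒▒▒▓▓▓▓▓▓▒▒▒                           
▓▒▒▒▒▒▒▓▓▓▓▓▓▒▒▒                           
                                           
                                           
                                           
                                           
                                           
                                           


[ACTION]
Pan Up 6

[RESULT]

▒▓▓▓▓▓▓▒▒▒▒▒▒▓▓▓                           
▒▓▓▓▓▓▓▒▒▒▒▒▒▓▓▓                           
▒▓▓▓▓▓▓▒▒▒▒▒▒▓▓▓                           
▒▓▓▓▓▓▓▒▒▒▒▒▒▓▓▓                           
▒▓▓▓▓▓▓▒▒▒▒▒▒▓▓▓                           
▒▓▓▓▓▓▓▒▒▒▒▒▒▓▓▓                           
▓▒▒▒▒▒▒▓▓▓▓▓▓▒▒▒                           
▓▒▒▒▒▒▒▓▓▓▓▓▓▒▒▒                           
▓▒▒▒▒▒▒▓▓▓▓▓▓▒▒▒                           
▓▒▒▒▒▒▒▓▓▓▓▓▓▒▒▒                           
▓▒▒▒▒▒▒▓▓▓▓▓▓▒▒▒                           
▓▒▒▒▒▒▒▓▓▓▓▓▓▒▒▒                           
▒▓▓▓▓▓▓▒▒▒▒▒▒▓▓▓                           
▒▓▓▓▓▓▓▒▒▒▒▒▒▓▓▓                           
▒▓▓▓▓▓▓▒▒▒▒▒▒▓▓▓                           
▒▓▓▓▓▓▓▒▒▒▒▒▒▓▓▓                           
▒▓▓▓▓▓▓▒▒▒▒▒▒▓▓▓                           
▒▓▓▓▓▓▓▒▒▒▒▒▒▓▓▓                           
▓▒▒▒▒▒▒▓▓▓▓▓▓▒▒▒                           
▓▒▒▒▒▒▒▓▓▓▓▓▓▒▒▒                           
▓▒▒▒▒▒▒▓▓▓▓▓▓▒▒▒                           
▓▒▒▒▒▒▒▓▓▓▓▓▓▒▒▒                           
                                           


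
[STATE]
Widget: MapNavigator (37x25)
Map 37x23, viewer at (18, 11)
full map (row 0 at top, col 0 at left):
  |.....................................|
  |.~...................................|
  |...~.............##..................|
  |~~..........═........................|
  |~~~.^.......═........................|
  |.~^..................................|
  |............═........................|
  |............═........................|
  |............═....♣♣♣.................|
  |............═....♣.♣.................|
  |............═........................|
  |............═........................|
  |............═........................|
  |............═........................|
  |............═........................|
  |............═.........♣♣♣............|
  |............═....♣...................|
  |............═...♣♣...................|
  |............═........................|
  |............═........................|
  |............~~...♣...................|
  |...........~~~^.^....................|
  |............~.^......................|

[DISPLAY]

                                     
.....................................
.~...................................
...~.............##..................
~~..........═........................
~~~.^.......═........................
.~^..................................
............═........................
............═........................
............═....♣♣♣.................
............═....♣.♣.................
............═........................
............═.....@..................
............═........................
............═........................
............═........................
............═.........♣♣♣............
............═....♣...................
............═...♣♣...................
............═........................
............═........................
............~~...♣...................
...........~~~^.^....................
............~.^......................
                                     


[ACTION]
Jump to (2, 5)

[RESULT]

                                     
                                     
                                     
                                     
                                     
                                     
                                     
                .....................
                .~...................
                ...~.............##..
                ~~..........═........
                ~~~.^.......═........
                .~@..................
                ............═........
                ............═........
                ............═....♣♣♣.
                ............═....♣.♣.
                ............═........
                ............═........
                ............═........
                ............═........
                ............═........
                ............═........
                ............═....♣...
                ............═...♣♣...


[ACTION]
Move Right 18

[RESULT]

                                     
                                     
                                     
                                     
                                     
                                     
                                     
...................................  
...................................  
.~.............##..................  
..........═........................  
~.^.......═........................  
^.................@................  
..........═........................  
..........═........................  
..........═....♣♣♣.................  
..........═....♣.♣.................  
..........═........................  
..........═........................  
..........═........................  
..........═........................  
..........═........................  
..........═.........♣♣♣............  
..........═....♣...................  
..........═...♣♣...................  


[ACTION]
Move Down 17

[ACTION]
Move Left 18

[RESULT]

                ............═........
                ............═........
                ............═........
                ............═........
                ............═........
                ............═........
                ............═....♣...
                ............═...♣♣...
                ............═........
                ............═........
                ............~~...♣...
                ...........~~~^.^....
                ..@.........~.^......
                                     
                                     
                                     
                                     
                                     
                                     
                                     
                                     
                                     
                                     
                                     
                                     


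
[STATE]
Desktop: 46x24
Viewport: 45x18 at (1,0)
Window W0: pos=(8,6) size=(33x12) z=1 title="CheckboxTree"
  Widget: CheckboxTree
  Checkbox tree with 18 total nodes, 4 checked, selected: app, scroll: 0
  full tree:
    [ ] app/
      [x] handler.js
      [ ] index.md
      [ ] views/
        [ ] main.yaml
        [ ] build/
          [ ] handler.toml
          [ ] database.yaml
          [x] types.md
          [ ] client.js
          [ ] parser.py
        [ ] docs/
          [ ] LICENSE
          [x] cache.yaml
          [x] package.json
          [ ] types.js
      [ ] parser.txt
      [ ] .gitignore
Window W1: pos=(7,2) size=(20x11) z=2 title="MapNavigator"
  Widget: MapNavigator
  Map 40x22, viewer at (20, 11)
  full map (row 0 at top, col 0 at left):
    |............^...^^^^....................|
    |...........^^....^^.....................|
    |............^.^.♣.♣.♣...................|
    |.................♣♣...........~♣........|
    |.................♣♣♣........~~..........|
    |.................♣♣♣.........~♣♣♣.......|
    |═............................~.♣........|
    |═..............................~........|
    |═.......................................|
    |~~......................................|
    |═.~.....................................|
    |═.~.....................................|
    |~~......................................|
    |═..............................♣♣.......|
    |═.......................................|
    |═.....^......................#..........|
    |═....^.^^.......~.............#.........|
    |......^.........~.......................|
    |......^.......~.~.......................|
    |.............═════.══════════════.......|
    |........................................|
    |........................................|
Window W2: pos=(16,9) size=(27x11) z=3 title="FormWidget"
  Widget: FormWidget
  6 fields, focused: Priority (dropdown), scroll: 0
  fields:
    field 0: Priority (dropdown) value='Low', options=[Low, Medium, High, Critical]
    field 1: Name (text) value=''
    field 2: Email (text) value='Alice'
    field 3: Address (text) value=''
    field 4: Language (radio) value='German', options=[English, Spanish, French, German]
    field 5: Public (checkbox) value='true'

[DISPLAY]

                                             
                                             
      ┏━━━━━━━━━━━━━━━━━━┓                   
      ┃ MapNavigator     ┃                   
      ┠──────────────────┨                   
      ┃..................┃                   
      ┃..................┃━━━━━━━━━━━━━┓     
      ┃..................┃             ┃     
      ┃.........@........┃─────────────┨     
      ┃........┏━━━━━━━━━━━━━━━━━━━━━━━━━┓   
      ┃........┃ FormWidget              ┃   
      ┃........┠─────────────────────────┨   
      ┗━━━━━━━━┃> Priority:   [Low     ▼]┃   
       ┃     [ ┃  Name:       [         ]┃   
       ┃     [-┃  Email:      [Alice    ]┃   
       ┃       ┃  Address:    [         ]┃   
       ┃       ┃  Language:   ( ) English┃   
       ┗━━━━━━━┃  Public:     [x]        ┃   


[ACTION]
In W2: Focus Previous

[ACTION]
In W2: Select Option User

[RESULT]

                                             
                                             
      ┏━━━━━━━━━━━━━━━━━━┓                   
      ┃ MapNavigator     ┃                   
      ┠──────────────────┨                   
      ┃..................┃                   
      ┃..................┃━━━━━━━━━━━━━┓     
      ┃..................┃             ┃     
      ┃.........@........┃─────────────┨     
      ┃........┏━━━━━━━━━━━━━━━━━━━━━━━━━┓   
      ┃........┃ FormWidget              ┃   
      ┃........┠─────────────────────────┨   
      ┗━━━━━━━━┃  Priority:   [Low     ▼]┃   
       ┃     [ ┃  Name:       [         ]┃   
       ┃     [-┃  Email:      [Alice    ]┃   
       ┃       ┃  Address:    [         ]┃   
       ┃       ┃  Language:   ( ) English┃   
       ┗━━━━━━━┃> Public:     [x]        ┃   


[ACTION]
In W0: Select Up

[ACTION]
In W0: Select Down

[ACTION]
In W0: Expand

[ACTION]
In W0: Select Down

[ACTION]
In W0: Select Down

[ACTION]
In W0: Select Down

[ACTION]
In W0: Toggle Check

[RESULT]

                                             
                                             
      ┏━━━━━━━━━━━━━━━━━━┓                   
      ┃ MapNavigator     ┃                   
      ┠──────────────────┨                   
      ┃..................┃                   
      ┃..................┃━━━━━━━━━━━━━┓     
      ┃..................┃             ┃     
      ┃.........@........┃─────────────┨     
      ┃........┏━━━━━━━━━━━━━━━━━━━━━━━━━┓   
      ┃........┃ FormWidget              ┃   
      ┃........┠─────────────────────────┨   
      ┗━━━━━━━━┃  Priority:   [Low     ▼]┃   
       ┃>    [x┃  Name:       [         ]┃   
       ┃     [-┃  Email:      [Alice    ]┃   
       ┃       ┃  Address:    [         ]┃   
       ┃       ┃  Language:   ( ) English┃   
       ┗━━━━━━━┃> Public:     [x]        ┃   


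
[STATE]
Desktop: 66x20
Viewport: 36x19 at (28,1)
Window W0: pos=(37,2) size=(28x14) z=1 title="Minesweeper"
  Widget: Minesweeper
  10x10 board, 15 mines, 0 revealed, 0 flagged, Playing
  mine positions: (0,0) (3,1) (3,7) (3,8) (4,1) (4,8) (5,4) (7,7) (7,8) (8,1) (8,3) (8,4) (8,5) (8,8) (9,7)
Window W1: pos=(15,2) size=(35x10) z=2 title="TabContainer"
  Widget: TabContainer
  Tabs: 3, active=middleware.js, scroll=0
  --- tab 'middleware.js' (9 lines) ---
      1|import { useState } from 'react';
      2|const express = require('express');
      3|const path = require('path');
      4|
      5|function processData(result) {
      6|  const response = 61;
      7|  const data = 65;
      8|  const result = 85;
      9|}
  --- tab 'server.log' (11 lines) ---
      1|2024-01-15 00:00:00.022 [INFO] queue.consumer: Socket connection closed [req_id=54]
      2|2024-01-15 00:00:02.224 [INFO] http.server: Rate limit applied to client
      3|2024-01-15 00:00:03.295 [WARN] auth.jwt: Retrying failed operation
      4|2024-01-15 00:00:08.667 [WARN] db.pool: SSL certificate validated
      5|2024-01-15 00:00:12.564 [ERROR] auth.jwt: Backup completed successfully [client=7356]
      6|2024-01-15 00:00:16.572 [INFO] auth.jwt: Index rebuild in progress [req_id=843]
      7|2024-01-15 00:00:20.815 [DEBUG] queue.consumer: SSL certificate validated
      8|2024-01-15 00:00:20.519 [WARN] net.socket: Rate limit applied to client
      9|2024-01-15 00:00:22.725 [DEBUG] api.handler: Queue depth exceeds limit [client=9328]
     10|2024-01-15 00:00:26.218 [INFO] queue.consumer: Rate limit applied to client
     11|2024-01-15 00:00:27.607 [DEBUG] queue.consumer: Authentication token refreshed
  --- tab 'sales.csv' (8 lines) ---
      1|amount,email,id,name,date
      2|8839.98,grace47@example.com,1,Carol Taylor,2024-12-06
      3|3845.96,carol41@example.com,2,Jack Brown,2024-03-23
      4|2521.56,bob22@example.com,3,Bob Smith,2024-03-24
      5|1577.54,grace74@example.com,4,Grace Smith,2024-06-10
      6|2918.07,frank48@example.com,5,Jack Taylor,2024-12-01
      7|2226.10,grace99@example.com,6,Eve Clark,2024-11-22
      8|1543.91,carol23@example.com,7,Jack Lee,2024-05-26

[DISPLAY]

                                    
━━━━━━━━━━━━━━━━━━━━━┓━━━━━━━━━━━━━━
r                    ┃              
─────────────────────┨──────────────
js]│ server.log │ sal┃              
─────────────────────┃              
State } from 'react';┃              
s = require('express'┃              
 require('path');    ┃              
                     ┃              
━━━━━━━━━━━━━━━━━━━━━┛              
         ┃■■■■■■■■■■                
         ┃■■■■■■■■■■                
         ┃■■■■■■■■■■                
         ┗━━━━━━━━━━━━━━━━━━━━━━━━━━
                                    
                                    
                                    
                                    


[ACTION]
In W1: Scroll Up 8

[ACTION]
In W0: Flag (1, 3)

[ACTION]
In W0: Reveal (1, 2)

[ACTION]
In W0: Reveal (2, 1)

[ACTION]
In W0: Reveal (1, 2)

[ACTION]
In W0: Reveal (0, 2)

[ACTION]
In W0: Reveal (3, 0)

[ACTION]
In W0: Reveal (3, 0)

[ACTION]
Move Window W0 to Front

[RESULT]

                                    
━━━━━━━━━┏━━━━━━━━━━━━━━━━━━━━━━━━━━
r        ┃ Minesweeper              
─────────┠──────────────────────────
js]│ serv┃■1                        
─────────┃■1                        
State } f┃■11   1221                
s = requi┃2■2   1■■■                
 require(┃■■21111■■■                
         ┃■■■■■■■■■■                
━━━━━━━━━┃■■■■■■■■■■                
         ┃■■■■■■■■■■                
         ┃■■■■■■■■■■                
         ┃■■■■■■■■■■                
         ┗━━━━━━━━━━━━━━━━━━━━━━━━━━
                                    
                                    
                                    
                                    


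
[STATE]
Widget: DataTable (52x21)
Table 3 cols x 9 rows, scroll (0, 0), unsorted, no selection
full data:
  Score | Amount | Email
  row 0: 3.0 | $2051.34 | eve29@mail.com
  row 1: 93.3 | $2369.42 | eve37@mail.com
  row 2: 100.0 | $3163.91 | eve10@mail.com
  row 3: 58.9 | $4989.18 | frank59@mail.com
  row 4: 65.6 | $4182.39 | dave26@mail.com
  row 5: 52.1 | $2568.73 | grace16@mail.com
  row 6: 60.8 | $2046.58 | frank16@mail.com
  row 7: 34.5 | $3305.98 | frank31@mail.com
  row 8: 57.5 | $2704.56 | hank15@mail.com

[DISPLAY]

Score│Amount  │Email                                
─────┼────────┼────────────────                     
3.0  │$2051.34│eve29@mail.com                       
93.3 │$2369.42│eve37@mail.com                       
100.0│$3163.91│eve10@mail.com                       
58.9 │$4989.18│frank59@mail.com                     
65.6 │$4182.39│dave26@mail.com                      
52.1 │$2568.73│grace16@mail.com                     
60.8 │$2046.58│frank16@mail.com                     
34.5 │$3305.98│frank31@mail.com                     
57.5 │$2704.56│hank15@mail.com                      
                                                    
                                                    
                                                    
                                                    
                                                    
                                                    
                                                    
                                                    
                                                    
                                                    


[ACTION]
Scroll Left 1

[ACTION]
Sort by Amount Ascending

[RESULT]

Score│Amount ▲│Email                                
─────┼────────┼────────────────                     
60.8 │$2046.58│frank16@mail.com                     
3.0  │$2051.34│eve29@mail.com                       
93.3 │$2369.42│eve37@mail.com                       
52.1 │$2568.73│grace16@mail.com                     
57.5 │$2704.56│hank15@mail.com                      
100.0│$3163.91│eve10@mail.com                       
34.5 │$3305.98│frank31@mail.com                     
65.6 │$4182.39│dave26@mail.com                      
58.9 │$4989.18│frank59@mail.com                     
                                                    
                                                    
                                                    
                                                    
                                                    
                                                    
                                                    
                                                    
                                                    
                                                    


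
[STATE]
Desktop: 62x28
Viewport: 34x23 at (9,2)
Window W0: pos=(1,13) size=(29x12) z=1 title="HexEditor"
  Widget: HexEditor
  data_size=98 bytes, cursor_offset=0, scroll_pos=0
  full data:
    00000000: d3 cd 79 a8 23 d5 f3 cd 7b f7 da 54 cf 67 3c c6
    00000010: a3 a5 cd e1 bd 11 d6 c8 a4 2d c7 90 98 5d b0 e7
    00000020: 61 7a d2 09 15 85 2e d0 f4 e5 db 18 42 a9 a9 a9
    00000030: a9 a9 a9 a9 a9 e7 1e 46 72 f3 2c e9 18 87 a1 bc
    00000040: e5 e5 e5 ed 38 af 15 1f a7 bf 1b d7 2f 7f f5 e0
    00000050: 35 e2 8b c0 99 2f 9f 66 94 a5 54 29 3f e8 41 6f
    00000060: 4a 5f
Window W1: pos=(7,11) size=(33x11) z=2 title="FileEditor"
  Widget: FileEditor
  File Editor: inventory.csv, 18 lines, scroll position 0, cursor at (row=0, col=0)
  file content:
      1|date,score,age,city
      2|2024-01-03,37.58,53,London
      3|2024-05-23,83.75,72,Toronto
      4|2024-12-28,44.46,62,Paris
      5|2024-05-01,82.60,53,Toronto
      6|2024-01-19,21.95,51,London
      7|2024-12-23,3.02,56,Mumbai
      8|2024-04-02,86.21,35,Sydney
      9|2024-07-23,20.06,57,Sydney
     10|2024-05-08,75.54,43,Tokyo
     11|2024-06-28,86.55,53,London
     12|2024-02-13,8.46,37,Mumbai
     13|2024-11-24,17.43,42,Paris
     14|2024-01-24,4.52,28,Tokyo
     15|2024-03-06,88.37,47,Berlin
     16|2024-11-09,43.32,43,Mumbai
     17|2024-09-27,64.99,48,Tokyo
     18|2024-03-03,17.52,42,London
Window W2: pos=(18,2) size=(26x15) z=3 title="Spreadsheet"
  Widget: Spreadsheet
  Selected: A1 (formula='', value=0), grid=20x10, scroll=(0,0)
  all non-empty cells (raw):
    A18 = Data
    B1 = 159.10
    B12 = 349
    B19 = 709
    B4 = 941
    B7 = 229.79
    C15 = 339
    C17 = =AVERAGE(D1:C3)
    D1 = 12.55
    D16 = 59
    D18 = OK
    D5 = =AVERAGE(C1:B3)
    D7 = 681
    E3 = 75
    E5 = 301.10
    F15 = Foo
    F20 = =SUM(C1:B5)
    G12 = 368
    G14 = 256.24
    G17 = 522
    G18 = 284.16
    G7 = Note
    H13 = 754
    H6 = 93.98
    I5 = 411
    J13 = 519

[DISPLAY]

         ┏━━━━━━━━━━━━━━━━━━━━━━━━
         ┃ Spreadsheet            
         ┠────────────────────────
         ┃A1:                     
         ┃       A       B       C
         ┃------------------------
         ┃  1      [0]  159.10    
         ┃  2        0       0    
         ┃  3        0       0    
━━━━━━━━━┃  4        0     941    
FileEdito┃  5        0       0    
─────────┃  6        0       0    
ate,score┃  7        0  229.79    
024-01-03┃  8        0       0    
024-05-23┗━━━━━━━━━━━━━━━━━━━━━━━━
024-12-28,44.46,62,Paris     ░┃   
024-05-01,82.60,53,Toronto   ░┃   
024-01-19,21.95,51,London    ░┃   
024-12-23,3.02,56,Mumbai     ▼┃   
━━━━━━━━━━━━━━━━━━━━━━━━━━━━━━┛   
0  4a 5f            ┃             
                    ┃             
━━━━━━━━━━━━━━━━━━━━┛             


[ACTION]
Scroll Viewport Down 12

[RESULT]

         ┃A1:                     
         ┃       A       B       C
         ┃------------------------
         ┃  1      [0]  159.10    
         ┃  2        0       0    
         ┃  3        0       0    
━━━━━━━━━┃  4        0     941    
FileEdito┃  5        0       0    
─────────┃  6        0       0    
ate,score┃  7        0  229.79    
024-01-03┃  8        0       0    
024-05-23┗━━━━━━━━━━━━━━━━━━━━━━━━
024-12-28,44.46,62,Paris     ░┃   
024-05-01,82.60,53,Toronto   ░┃   
024-01-19,21.95,51,London    ░┃   
024-12-23,3.02,56,Mumbai     ▼┃   
━━━━━━━━━━━━━━━━━━━━━━━━━━━━━━┛   
0  4a 5f            ┃             
                    ┃             
━━━━━━━━━━━━━━━━━━━━┛             
                                  
                                  
                                  


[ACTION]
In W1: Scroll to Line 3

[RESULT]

         ┃A1:                     
         ┃       A       B       C
         ┃------------------------
         ┃  1      [0]  159.10    
         ┃  2        0       0    
         ┃  3        0       0    
━━━━━━━━━┃  4        0     941    
FileEdito┃  5        0       0    
─────────┃  6        0       0    
024-05-23┃  7        0  229.79    
024-12-28┃  8        0       0    
024-05-01┗━━━━━━━━━━━━━━━━━━━━━━━━
024-01-19,21.95,51,London    ░┃   
024-12-23,3.02,56,Mumbai     ░┃   
024-04-02,86.21,35,Sydney    ░┃   
024-07-23,20.06,57,Sydney    ▼┃   
━━━━━━━━━━━━━━━━━━━━━━━━━━━━━━┛   
0  4a 5f            ┃             
                    ┃             
━━━━━━━━━━━━━━━━━━━━┛             
                                  
                                  
                                  


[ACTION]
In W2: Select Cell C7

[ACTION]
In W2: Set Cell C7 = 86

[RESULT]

         ┃C7: 86                  
         ┃       A       B       C
         ┃------------------------
         ┃  1        0  159.10    
         ┃  2        0       0    
         ┃  3        0       0    
━━━━━━━━━┃  4        0     941    
FileEdito┃  5        0       0    
─────────┃  6        0       0    
024-05-23┃  7        0  229.79    
024-12-28┃  8        0       0    
024-05-01┗━━━━━━━━━━━━━━━━━━━━━━━━
024-01-19,21.95,51,London    ░┃   
024-12-23,3.02,56,Mumbai     ░┃   
024-04-02,86.21,35,Sydney    ░┃   
024-07-23,20.06,57,Sydney    ▼┃   
━━━━━━━━━━━━━━━━━━━━━━━━━━━━━━┛   
0  4a 5f            ┃             
                    ┃             
━━━━━━━━━━━━━━━━━━━━┛             
                                  
                                  
                                  
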